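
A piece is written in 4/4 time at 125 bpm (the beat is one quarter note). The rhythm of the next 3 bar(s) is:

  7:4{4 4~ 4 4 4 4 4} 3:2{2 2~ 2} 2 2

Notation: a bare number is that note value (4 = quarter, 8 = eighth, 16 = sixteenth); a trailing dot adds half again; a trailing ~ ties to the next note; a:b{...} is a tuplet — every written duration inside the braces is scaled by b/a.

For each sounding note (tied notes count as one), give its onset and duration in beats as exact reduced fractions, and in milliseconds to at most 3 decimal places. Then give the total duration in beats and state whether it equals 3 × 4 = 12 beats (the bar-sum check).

1) 0.0ms=0b +274.286ms=4/7b
2) 274.286ms=4/7b +548.571ms=8/7b
3) 822.857ms=12/7b +274.286ms=4/7b
4) 1097.143ms=16/7b +274.286ms=4/7b
5) 1371.429ms=20/7b +274.286ms=4/7b
6) 1645.714ms=24/7b +274.286ms=4/7b
7) 1920.0ms=4b +640.0ms=4/3b
8) 2560.0ms=16/3b +1280.0ms=8/3b
9) 3840.0ms=8b +960.0ms=2b
10) 4800.0ms=10b +960.0ms=2b
Σ=12b of 12 (125bpm 4/4) — PASS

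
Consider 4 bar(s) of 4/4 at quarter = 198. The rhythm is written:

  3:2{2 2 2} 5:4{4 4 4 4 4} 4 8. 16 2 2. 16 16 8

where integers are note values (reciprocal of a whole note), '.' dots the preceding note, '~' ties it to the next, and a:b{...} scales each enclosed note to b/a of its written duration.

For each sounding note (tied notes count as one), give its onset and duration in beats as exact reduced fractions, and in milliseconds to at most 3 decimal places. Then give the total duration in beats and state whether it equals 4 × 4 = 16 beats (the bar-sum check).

1) 0.0ms=0b +404.04ms=4/3b
2) 404.04ms=4/3b +404.04ms=4/3b
3) 808.081ms=8/3b +404.04ms=4/3b
4) 1212.121ms=4b +242.424ms=4/5b
5) 1454.545ms=24/5b +242.424ms=4/5b
6) 1696.97ms=28/5b +242.424ms=4/5b
7) 1939.394ms=32/5b +242.424ms=4/5b
8) 2181.818ms=36/5b +242.424ms=4/5b
9) 2424.242ms=8b +303.03ms=1b
10) 2727.273ms=9b +227.273ms=3/4b
11) 2954.545ms=39/4b +75.758ms=1/4b
12) 3030.303ms=10b +606.061ms=2b
13) 3636.364ms=12b +909.091ms=3b
14) 4545.455ms=15b +75.758ms=1/4b
15) 4621.212ms=61/4b +75.758ms=1/4b
16) 4696.97ms=31/2b +151.515ms=1/2b
Σ=16b of 16 (198bpm 4/4) — PASS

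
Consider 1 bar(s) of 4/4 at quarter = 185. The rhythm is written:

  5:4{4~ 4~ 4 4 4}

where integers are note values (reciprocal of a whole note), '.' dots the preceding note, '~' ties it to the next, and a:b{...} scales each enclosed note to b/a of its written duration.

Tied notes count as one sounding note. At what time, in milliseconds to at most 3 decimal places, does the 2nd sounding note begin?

1. 0.0ms @ 0 + 778.378ms (12/5)
2. 778.378ms @ 12/5 + 259.459ms (4/5)
3. 1037.838ms @ 16/5 + 259.459ms (4/5)

note 2 onset = 12/5b = 778.378ms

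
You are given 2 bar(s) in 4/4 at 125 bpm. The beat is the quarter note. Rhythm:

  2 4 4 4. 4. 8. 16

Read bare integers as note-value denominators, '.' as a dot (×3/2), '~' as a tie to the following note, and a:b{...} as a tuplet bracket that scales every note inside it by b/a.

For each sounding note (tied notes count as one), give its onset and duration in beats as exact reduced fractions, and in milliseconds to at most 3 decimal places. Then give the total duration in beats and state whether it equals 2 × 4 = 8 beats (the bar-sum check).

1) 0.0ms=0b +960.0ms=2b
2) 960.0ms=2b +480.0ms=1b
3) 1440.0ms=3b +480.0ms=1b
4) 1920.0ms=4b +720.0ms=3/2b
5) 2640.0ms=11/2b +720.0ms=3/2b
6) 3360.0ms=7b +360.0ms=3/4b
7) 3720.0ms=31/4b +120.0ms=1/4b
Σ=8b of 8 (125bpm 4/4) — PASS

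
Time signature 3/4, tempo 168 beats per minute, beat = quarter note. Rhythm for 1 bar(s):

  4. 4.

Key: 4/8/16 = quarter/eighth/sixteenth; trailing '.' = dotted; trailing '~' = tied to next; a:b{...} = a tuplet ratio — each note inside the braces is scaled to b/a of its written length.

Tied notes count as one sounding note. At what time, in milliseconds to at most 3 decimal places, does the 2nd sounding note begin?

note 2 onset = 3/2b = 535.714ms

1. 0.0ms @ 0 + 535.714ms (3/2)
2. 535.714ms @ 3/2 + 535.714ms (3/2)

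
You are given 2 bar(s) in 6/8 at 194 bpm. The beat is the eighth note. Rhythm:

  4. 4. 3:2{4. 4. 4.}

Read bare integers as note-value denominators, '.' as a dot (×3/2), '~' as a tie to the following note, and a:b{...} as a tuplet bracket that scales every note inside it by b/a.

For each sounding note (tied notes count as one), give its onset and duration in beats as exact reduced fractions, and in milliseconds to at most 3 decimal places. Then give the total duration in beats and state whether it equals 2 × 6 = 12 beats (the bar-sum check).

1) 0.0ms=0b +927.835ms=3b
2) 927.835ms=3b +927.835ms=3b
3) 1855.67ms=6b +618.557ms=2b
4) 2474.227ms=8b +618.557ms=2b
5) 3092.784ms=10b +618.557ms=2b
Σ=12b of 12 (194bpm 6/8) — PASS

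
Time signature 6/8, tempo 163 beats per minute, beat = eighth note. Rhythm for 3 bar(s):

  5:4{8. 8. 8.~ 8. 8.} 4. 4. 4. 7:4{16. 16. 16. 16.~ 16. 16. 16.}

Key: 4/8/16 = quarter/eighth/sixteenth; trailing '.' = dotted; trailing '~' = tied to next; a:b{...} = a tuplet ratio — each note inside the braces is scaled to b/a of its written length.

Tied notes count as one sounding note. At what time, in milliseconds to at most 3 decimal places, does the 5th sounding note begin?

note 5 onset = 6b = 2208.589ms

1. 0.0ms @ 0 + 441.718ms (6/5)
2. 441.718ms @ 6/5 + 441.718ms (6/5)
3. 883.436ms @ 12/5 + 883.436ms (12/5)
4. 1766.871ms @ 24/5 + 441.718ms (6/5)
5. 2208.589ms @ 6 + 1104.294ms (3)
6. 3312.883ms @ 9 + 1104.294ms (3)
7. 4417.178ms @ 12 + 1104.294ms (3)
8. 5521.472ms @ 15 + 157.756ms (3/7)
9. 5679.229ms @ 108/7 + 157.756ms (3/7)
10. 5836.985ms @ 111/7 + 157.756ms (3/7)
11. 5994.741ms @ 114/7 + 315.513ms (6/7)
12. 6310.254ms @ 120/7 + 157.756ms (3/7)
13. 6468.011ms @ 123/7 + 157.756ms (3/7)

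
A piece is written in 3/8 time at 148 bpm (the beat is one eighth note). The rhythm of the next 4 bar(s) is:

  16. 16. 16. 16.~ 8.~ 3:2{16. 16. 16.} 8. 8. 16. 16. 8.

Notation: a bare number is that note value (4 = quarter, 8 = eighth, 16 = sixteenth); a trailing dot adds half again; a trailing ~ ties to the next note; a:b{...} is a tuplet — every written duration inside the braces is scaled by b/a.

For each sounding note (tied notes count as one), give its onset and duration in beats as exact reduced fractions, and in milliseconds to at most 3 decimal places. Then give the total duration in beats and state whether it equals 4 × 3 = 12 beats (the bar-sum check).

1) 0.0ms=0b +304.054ms=3/4b
2) 304.054ms=3/4b +304.054ms=3/4b
3) 608.108ms=3/2b +304.054ms=3/4b
4) 912.162ms=9/4b +1114.865ms=11/4b
5) 2027.027ms=5b +202.703ms=1/2b
6) 2229.73ms=11/2b +202.703ms=1/2b
7) 2432.432ms=6b +608.108ms=3/2b
8) 3040.541ms=15/2b +608.108ms=3/2b
9) 3648.649ms=9b +304.054ms=3/4b
10) 3952.703ms=39/4b +304.054ms=3/4b
11) 4256.757ms=21/2b +608.108ms=3/2b
Σ=12b of 12 (148bpm 3/8) — PASS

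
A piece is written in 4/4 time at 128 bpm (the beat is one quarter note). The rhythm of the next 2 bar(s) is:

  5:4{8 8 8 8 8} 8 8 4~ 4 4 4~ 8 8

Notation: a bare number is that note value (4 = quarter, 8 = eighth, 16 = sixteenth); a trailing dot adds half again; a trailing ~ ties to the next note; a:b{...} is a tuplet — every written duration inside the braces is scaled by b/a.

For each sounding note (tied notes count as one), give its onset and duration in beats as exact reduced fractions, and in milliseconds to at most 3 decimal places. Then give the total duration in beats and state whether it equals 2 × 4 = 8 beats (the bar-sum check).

1) 0.0ms=0b +187.5ms=2/5b
2) 187.5ms=2/5b +187.5ms=2/5b
3) 375.0ms=4/5b +187.5ms=2/5b
4) 562.5ms=6/5b +187.5ms=2/5b
5) 750.0ms=8/5b +187.5ms=2/5b
6) 937.5ms=2b +234.375ms=1/2b
7) 1171.875ms=5/2b +234.375ms=1/2b
8) 1406.25ms=3b +937.5ms=2b
9) 2343.75ms=5b +468.75ms=1b
10) 2812.5ms=6b +703.125ms=3/2b
11) 3515.625ms=15/2b +234.375ms=1/2b
Σ=8b of 8 (128bpm 4/4) — PASS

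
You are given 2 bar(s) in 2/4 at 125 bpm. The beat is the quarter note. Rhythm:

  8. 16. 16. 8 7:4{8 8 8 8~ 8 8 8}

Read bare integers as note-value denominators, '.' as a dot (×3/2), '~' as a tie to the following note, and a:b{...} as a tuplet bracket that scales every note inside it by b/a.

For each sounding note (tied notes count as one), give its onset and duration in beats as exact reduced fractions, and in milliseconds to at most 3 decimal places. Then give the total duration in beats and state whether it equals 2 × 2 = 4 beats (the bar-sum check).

1) 0.0ms=0b +360.0ms=3/4b
2) 360.0ms=3/4b +180.0ms=3/8b
3) 540.0ms=9/8b +180.0ms=3/8b
4) 720.0ms=3/2b +240.0ms=1/2b
5) 960.0ms=2b +137.143ms=2/7b
6) 1097.143ms=16/7b +137.143ms=2/7b
7) 1234.286ms=18/7b +137.143ms=2/7b
8) 1371.429ms=20/7b +274.286ms=4/7b
9) 1645.714ms=24/7b +137.143ms=2/7b
10) 1782.857ms=26/7b +137.143ms=2/7b
Σ=4b of 4 (125bpm 2/4) — PASS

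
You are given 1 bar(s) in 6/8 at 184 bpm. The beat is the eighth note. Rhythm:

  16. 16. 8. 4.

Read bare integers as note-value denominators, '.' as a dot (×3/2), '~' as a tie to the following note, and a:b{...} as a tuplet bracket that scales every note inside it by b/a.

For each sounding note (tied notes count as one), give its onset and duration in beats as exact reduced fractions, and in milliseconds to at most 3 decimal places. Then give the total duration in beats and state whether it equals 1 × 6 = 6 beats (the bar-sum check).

1) 0.0ms=0b +244.565ms=3/4b
2) 244.565ms=3/4b +244.565ms=3/4b
3) 489.13ms=3/2b +489.13ms=3/2b
4) 978.261ms=3b +978.261ms=3b
Σ=6b of 6 (184bpm 6/8) — PASS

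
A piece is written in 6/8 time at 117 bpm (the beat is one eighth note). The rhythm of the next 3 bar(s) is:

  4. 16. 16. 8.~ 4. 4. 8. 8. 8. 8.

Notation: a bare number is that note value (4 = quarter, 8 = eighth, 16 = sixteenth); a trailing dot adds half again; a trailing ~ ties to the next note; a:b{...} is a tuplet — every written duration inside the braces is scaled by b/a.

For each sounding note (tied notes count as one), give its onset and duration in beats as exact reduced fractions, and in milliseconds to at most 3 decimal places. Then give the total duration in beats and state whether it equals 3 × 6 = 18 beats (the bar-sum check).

1) 0.0ms=0b +1538.462ms=3b
2) 1538.462ms=3b +384.615ms=3/4b
3) 1923.077ms=15/4b +384.615ms=3/4b
4) 2307.692ms=9/2b +2307.692ms=9/2b
5) 4615.385ms=9b +1538.462ms=3b
6) 6153.846ms=12b +769.231ms=3/2b
7) 6923.077ms=27/2b +769.231ms=3/2b
8) 7692.308ms=15b +769.231ms=3/2b
9) 8461.538ms=33/2b +769.231ms=3/2b
Σ=18b of 18 (117bpm 6/8) — PASS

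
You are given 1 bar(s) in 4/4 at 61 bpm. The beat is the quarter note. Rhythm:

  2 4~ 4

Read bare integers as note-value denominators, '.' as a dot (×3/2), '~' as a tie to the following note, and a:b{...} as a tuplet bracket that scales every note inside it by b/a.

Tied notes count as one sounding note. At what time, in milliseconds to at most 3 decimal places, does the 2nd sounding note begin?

note 2 onset = 2b = 1967.213ms

1. 0.0ms @ 0 + 1967.213ms (2)
2. 1967.213ms @ 2 + 1967.213ms (2)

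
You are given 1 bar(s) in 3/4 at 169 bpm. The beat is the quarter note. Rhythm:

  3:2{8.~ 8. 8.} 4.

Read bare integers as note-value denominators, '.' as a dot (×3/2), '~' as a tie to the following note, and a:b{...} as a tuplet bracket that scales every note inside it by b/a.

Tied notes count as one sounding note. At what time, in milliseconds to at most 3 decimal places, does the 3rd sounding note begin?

note 3 onset = 3/2b = 532.544ms

1. 0.0ms @ 0 + 355.03ms (1)
2. 355.03ms @ 1 + 177.515ms (1/2)
3. 532.544ms @ 3/2 + 532.544ms (3/2)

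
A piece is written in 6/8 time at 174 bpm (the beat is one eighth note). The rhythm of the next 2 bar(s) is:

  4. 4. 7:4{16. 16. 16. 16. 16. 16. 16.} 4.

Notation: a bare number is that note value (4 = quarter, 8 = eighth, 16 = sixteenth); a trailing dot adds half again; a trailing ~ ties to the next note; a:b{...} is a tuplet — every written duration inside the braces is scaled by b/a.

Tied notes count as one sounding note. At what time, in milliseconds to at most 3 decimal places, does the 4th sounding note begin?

1. 0.0ms @ 0 + 1034.483ms (3)
2. 1034.483ms @ 3 + 1034.483ms (3)
3. 2068.966ms @ 6 + 147.783ms (3/7)
4. 2216.749ms @ 45/7 + 147.783ms (3/7)
5. 2364.532ms @ 48/7 + 147.783ms (3/7)
6. 2512.315ms @ 51/7 + 147.783ms (3/7)
7. 2660.099ms @ 54/7 + 147.783ms (3/7)
8. 2807.882ms @ 57/7 + 147.783ms (3/7)
9. 2955.665ms @ 60/7 + 147.783ms (3/7)
10. 3103.448ms @ 9 + 1034.483ms (3)

note 4 onset = 45/7b = 2216.749ms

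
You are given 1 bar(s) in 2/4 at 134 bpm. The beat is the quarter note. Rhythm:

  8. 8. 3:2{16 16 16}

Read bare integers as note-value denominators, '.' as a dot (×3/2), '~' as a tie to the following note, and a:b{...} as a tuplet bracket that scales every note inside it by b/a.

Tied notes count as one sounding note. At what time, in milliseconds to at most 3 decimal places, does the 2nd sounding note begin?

note 2 onset = 3/4b = 335.821ms

1. 0.0ms @ 0 + 335.821ms (3/4)
2. 335.821ms @ 3/4 + 335.821ms (3/4)
3. 671.642ms @ 3/2 + 74.627ms (1/6)
4. 746.269ms @ 5/3 + 74.627ms (1/6)
5. 820.896ms @ 11/6 + 74.627ms (1/6)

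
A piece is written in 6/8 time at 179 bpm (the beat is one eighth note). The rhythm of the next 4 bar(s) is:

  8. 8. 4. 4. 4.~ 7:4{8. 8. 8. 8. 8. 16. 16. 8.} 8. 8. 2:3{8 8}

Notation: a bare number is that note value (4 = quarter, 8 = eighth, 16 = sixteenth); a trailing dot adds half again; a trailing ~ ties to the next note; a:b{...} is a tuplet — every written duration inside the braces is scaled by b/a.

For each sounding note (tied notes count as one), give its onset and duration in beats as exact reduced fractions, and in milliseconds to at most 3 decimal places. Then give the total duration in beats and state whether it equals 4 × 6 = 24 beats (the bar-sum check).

1) 0.0ms=0b +502.793ms=3/2b
2) 502.793ms=3/2b +502.793ms=3/2b
3) 1005.587ms=3b +1005.587ms=3b
4) 2011.173ms=6b +1005.587ms=3b
5) 3016.76ms=9b +1292.897ms=27/7b
6) 4309.657ms=90/7b +287.31ms=6/7b
7) 4596.967ms=96/7b +287.31ms=6/7b
8) 4884.278ms=102/7b +287.31ms=6/7b
9) 5171.588ms=108/7b +287.31ms=6/7b
10) 5458.899ms=114/7b +143.655ms=3/7b
11) 5602.554ms=117/7b +143.655ms=3/7b
12) 5746.209ms=120/7b +287.31ms=6/7b
13) 6033.52ms=18b +502.793ms=3/2b
14) 6536.313ms=39/2b +502.793ms=3/2b
15) 7039.106ms=21b +502.793ms=3/2b
16) 7541.899ms=45/2b +502.793ms=3/2b
Σ=24b of 24 (179bpm 6/8) — PASS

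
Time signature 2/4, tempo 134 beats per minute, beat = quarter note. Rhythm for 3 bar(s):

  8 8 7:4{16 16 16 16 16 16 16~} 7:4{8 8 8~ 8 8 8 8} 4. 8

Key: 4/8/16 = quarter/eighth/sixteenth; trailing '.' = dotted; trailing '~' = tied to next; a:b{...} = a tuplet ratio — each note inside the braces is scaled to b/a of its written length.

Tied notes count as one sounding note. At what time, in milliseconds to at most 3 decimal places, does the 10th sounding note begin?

note 10 onset = 16/7b = 1023.454ms

1. 0.0ms @ 0 + 223.881ms (1/2)
2. 223.881ms @ 1/2 + 223.881ms (1/2)
3. 447.761ms @ 1 + 63.966ms (1/7)
4. 511.727ms @ 8/7 + 63.966ms (1/7)
5. 575.693ms @ 9/7 + 63.966ms (1/7)
6. 639.659ms @ 10/7 + 63.966ms (1/7)
7. 703.625ms @ 11/7 + 63.966ms (1/7)
8. 767.591ms @ 12/7 + 63.966ms (1/7)
9. 831.557ms @ 13/7 + 191.898ms (3/7)
10. 1023.454ms @ 16/7 + 127.932ms (2/7)
11. 1151.386ms @ 18/7 + 255.864ms (4/7)
12. 1407.249ms @ 22/7 + 127.932ms (2/7)
13. 1535.181ms @ 24/7 + 127.932ms (2/7)
14. 1663.113ms @ 26/7 + 127.932ms (2/7)
15. 1791.045ms @ 4 + 671.642ms (3/2)
16. 2462.687ms @ 11/2 + 223.881ms (1/2)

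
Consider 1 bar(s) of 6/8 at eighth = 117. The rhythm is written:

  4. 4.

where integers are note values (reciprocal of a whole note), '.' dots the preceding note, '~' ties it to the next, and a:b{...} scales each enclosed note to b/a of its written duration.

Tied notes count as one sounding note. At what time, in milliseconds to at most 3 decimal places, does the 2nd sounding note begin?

1. 0.0ms @ 0 + 1538.462ms (3)
2. 1538.462ms @ 3 + 1538.462ms (3)

note 2 onset = 3b = 1538.462ms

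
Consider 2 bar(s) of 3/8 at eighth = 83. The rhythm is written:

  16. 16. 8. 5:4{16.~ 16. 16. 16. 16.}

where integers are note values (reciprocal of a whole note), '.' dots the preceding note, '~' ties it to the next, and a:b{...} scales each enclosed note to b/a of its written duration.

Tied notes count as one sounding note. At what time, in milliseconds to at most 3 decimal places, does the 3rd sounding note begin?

note 3 onset = 3/2b = 1084.337ms

1. 0.0ms @ 0 + 542.169ms (3/4)
2. 542.169ms @ 3/4 + 542.169ms (3/4)
3. 1084.337ms @ 3/2 + 1084.337ms (3/2)
4. 2168.675ms @ 3 + 867.47ms (6/5)
5. 3036.145ms @ 21/5 + 433.735ms (3/5)
6. 3469.88ms @ 24/5 + 433.735ms (3/5)
7. 3903.614ms @ 27/5 + 433.735ms (3/5)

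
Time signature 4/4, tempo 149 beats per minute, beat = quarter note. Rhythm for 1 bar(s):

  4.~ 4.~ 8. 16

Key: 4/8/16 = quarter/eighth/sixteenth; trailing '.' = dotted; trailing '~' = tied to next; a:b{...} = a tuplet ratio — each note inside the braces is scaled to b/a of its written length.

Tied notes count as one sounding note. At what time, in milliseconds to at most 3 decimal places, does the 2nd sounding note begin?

1. 0.0ms @ 0 + 1510.067ms (15/4)
2. 1510.067ms @ 15/4 + 100.671ms (1/4)

note 2 onset = 15/4b = 1510.067ms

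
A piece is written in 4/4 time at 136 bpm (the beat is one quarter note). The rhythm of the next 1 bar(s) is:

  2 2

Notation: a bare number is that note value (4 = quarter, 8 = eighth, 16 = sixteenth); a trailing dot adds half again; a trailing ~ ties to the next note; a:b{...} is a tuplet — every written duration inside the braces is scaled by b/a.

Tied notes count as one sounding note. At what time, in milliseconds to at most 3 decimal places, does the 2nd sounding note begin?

note 2 onset = 2b = 882.353ms

1. 0.0ms @ 0 + 882.353ms (2)
2. 882.353ms @ 2 + 882.353ms (2)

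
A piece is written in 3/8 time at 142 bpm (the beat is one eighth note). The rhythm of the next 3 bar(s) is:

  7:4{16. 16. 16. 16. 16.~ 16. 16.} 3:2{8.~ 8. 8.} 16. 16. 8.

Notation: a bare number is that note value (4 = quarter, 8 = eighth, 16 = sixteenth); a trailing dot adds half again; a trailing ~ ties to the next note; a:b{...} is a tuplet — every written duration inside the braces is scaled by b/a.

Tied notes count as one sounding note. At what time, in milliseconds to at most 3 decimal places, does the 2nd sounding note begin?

note 2 onset = 3/7b = 181.087ms

1. 0.0ms @ 0 + 181.087ms (3/7)
2. 181.087ms @ 3/7 + 181.087ms (3/7)
3. 362.173ms @ 6/7 + 181.087ms (3/7)
4. 543.26ms @ 9/7 + 181.087ms (3/7)
5. 724.346ms @ 12/7 + 362.173ms (6/7)
6. 1086.519ms @ 18/7 + 181.087ms (3/7)
7. 1267.606ms @ 3 + 845.07ms (2)
8. 2112.676ms @ 5 + 422.535ms (1)
9. 2535.211ms @ 6 + 316.901ms (3/4)
10. 2852.113ms @ 27/4 + 316.901ms (3/4)
11. 3169.014ms @ 15/2 + 633.803ms (3/2)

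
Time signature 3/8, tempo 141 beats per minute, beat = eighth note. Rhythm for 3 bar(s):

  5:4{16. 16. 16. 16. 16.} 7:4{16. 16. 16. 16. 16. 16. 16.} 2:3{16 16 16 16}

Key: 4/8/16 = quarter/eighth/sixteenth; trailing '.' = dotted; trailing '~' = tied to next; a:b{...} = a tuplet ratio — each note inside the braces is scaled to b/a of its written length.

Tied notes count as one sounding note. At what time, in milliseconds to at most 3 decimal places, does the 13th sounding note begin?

1. 0.0ms @ 0 + 255.319ms (3/5)
2. 255.319ms @ 3/5 + 255.319ms (3/5)
3. 510.638ms @ 6/5 + 255.319ms (3/5)
4. 765.957ms @ 9/5 + 255.319ms (3/5)
5. 1021.277ms @ 12/5 + 255.319ms (3/5)
6. 1276.596ms @ 3 + 182.371ms (3/7)
7. 1458.967ms @ 24/7 + 182.371ms (3/7)
8. 1641.337ms @ 27/7 + 182.371ms (3/7)
9. 1823.708ms @ 30/7 + 182.371ms (3/7)
10. 2006.079ms @ 33/7 + 182.371ms (3/7)
11. 2188.45ms @ 36/7 + 182.371ms (3/7)
12. 2370.821ms @ 39/7 + 182.371ms (3/7)
13. 2553.191ms @ 6 + 319.149ms (3/4)
14. 2872.34ms @ 27/4 + 319.149ms (3/4)
15. 3191.489ms @ 15/2 + 319.149ms (3/4)
16. 3510.638ms @ 33/4 + 319.149ms (3/4)

note 13 onset = 6b = 2553.191ms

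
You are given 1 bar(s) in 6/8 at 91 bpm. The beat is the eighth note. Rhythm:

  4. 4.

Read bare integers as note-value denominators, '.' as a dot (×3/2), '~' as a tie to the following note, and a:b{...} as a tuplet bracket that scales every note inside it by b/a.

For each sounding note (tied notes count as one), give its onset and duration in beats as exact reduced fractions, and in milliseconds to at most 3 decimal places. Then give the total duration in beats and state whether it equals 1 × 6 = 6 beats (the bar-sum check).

1) 0.0ms=0b +1978.022ms=3b
2) 1978.022ms=3b +1978.022ms=3b
Σ=6b of 6 (91bpm 6/8) — PASS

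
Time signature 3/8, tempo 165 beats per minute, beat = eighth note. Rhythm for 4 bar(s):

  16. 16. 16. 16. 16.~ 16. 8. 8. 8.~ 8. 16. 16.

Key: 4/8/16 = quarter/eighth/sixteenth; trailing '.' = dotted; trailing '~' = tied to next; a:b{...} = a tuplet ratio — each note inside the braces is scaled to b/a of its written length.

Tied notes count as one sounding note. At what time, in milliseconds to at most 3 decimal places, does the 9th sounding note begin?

note 9 onset = 21/2b = 3818.182ms

1. 0.0ms @ 0 + 272.727ms (3/4)
2. 272.727ms @ 3/4 + 272.727ms (3/4)
3. 545.455ms @ 3/2 + 272.727ms (3/4)
4. 818.182ms @ 9/4 + 272.727ms (3/4)
5. 1090.909ms @ 3 + 545.455ms (3/2)
6. 1636.364ms @ 9/2 + 545.455ms (3/2)
7. 2181.818ms @ 6 + 545.455ms (3/2)
8. 2727.273ms @ 15/2 + 1090.909ms (3)
9. 3818.182ms @ 21/2 + 272.727ms (3/4)
10. 4090.909ms @ 45/4 + 272.727ms (3/4)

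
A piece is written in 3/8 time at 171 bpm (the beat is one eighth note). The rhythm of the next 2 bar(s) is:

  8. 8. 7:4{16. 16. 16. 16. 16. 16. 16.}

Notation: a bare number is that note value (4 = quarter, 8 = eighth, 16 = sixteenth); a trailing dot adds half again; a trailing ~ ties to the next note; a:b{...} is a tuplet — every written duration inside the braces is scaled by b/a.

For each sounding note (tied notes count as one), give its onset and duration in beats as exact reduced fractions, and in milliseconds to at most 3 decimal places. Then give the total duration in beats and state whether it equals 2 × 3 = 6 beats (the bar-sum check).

1) 0.0ms=0b +526.316ms=3/2b
2) 526.316ms=3/2b +526.316ms=3/2b
3) 1052.632ms=3b +150.376ms=3/7b
4) 1203.008ms=24/7b +150.376ms=3/7b
5) 1353.383ms=27/7b +150.376ms=3/7b
6) 1503.759ms=30/7b +150.376ms=3/7b
7) 1654.135ms=33/7b +150.376ms=3/7b
8) 1804.511ms=36/7b +150.376ms=3/7b
9) 1954.887ms=39/7b +150.376ms=3/7b
Σ=6b of 6 (171bpm 3/8) — PASS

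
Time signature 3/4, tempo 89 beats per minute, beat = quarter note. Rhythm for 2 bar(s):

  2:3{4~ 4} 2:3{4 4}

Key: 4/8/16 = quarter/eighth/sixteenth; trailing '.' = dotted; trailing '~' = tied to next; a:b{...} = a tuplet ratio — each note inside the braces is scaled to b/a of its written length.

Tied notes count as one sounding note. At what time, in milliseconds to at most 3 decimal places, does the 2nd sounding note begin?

note 2 onset = 3b = 2022.472ms

1. 0.0ms @ 0 + 2022.472ms (3)
2. 2022.472ms @ 3 + 1011.236ms (3/2)
3. 3033.708ms @ 9/2 + 1011.236ms (3/2)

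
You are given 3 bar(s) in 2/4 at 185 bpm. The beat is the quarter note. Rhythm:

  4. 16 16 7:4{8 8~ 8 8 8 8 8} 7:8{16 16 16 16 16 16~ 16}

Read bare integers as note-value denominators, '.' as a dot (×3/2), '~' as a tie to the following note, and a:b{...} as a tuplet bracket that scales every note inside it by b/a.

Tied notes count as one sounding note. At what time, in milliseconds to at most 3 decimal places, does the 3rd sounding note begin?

note 3 onset = 7/4b = 567.568ms

1. 0.0ms @ 0 + 486.486ms (3/2)
2. 486.486ms @ 3/2 + 81.081ms (1/4)
3. 567.568ms @ 7/4 + 81.081ms (1/4)
4. 648.649ms @ 2 + 92.664ms (2/7)
5. 741.313ms @ 16/7 + 185.328ms (4/7)
6. 926.641ms @ 20/7 + 92.664ms (2/7)
7. 1019.305ms @ 22/7 + 92.664ms (2/7)
8. 1111.969ms @ 24/7 + 92.664ms (2/7)
9. 1204.633ms @ 26/7 + 92.664ms (2/7)
10. 1297.297ms @ 4 + 92.664ms (2/7)
11. 1389.961ms @ 30/7 + 92.664ms (2/7)
12. 1482.625ms @ 32/7 + 92.664ms (2/7)
13. 1575.29ms @ 34/7 + 92.664ms (2/7)
14. 1667.954ms @ 36/7 + 92.664ms (2/7)
15. 1760.618ms @ 38/7 + 185.328ms (4/7)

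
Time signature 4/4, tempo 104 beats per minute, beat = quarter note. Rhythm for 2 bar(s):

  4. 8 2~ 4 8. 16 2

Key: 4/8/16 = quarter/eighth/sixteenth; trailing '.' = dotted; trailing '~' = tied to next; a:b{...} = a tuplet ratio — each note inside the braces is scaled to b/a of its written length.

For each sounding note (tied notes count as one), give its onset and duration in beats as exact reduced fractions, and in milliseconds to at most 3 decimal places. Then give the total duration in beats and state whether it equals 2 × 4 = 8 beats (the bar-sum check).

1) 0.0ms=0b +865.385ms=3/2b
2) 865.385ms=3/2b +288.462ms=1/2b
3) 1153.846ms=2b +1730.769ms=3b
4) 2884.615ms=5b +432.692ms=3/4b
5) 3317.308ms=23/4b +144.231ms=1/4b
6) 3461.538ms=6b +1153.846ms=2b
Σ=8b of 8 (104bpm 4/4) — PASS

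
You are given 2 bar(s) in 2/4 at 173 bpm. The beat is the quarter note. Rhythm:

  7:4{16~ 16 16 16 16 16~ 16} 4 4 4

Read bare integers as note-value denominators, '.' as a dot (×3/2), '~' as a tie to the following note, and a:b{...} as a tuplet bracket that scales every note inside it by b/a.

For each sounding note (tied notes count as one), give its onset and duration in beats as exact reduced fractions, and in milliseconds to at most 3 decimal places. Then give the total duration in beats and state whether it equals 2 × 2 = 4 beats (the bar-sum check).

1) 0.0ms=0b +99.092ms=2/7b
2) 99.092ms=2/7b +49.546ms=1/7b
3) 148.637ms=3/7b +49.546ms=1/7b
4) 198.183ms=4/7b +49.546ms=1/7b
5) 247.729ms=5/7b +99.092ms=2/7b
6) 346.821ms=1b +346.821ms=1b
7) 693.642ms=2b +346.821ms=1b
8) 1040.462ms=3b +346.821ms=1b
Σ=4b of 4 (173bpm 2/4) — PASS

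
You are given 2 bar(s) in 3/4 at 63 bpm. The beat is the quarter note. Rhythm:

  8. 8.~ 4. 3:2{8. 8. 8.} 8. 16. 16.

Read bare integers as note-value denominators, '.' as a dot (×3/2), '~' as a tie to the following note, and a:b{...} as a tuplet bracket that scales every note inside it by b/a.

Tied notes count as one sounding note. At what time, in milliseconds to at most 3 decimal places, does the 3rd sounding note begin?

1. 0.0ms @ 0 + 714.286ms (3/4)
2. 714.286ms @ 3/4 + 2142.857ms (9/4)
3. 2857.143ms @ 3 + 476.19ms (1/2)
4. 3333.333ms @ 7/2 + 476.19ms (1/2)
5. 3809.524ms @ 4 + 476.19ms (1/2)
6. 4285.714ms @ 9/2 + 714.286ms (3/4)
7. 5000.0ms @ 21/4 + 357.143ms (3/8)
8. 5357.143ms @ 45/8 + 357.143ms (3/8)

note 3 onset = 3b = 2857.143ms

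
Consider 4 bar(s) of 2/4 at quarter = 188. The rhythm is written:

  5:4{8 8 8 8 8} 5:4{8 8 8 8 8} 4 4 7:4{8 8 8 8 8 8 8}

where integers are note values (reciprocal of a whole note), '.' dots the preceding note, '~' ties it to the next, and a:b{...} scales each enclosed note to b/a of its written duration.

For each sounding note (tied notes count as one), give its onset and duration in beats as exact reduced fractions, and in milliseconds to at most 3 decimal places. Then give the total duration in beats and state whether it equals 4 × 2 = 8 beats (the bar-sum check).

1) 0.0ms=0b +127.66ms=2/5b
2) 127.66ms=2/5b +127.66ms=2/5b
3) 255.319ms=4/5b +127.66ms=2/5b
4) 382.979ms=6/5b +127.66ms=2/5b
5) 510.638ms=8/5b +127.66ms=2/5b
6) 638.298ms=2b +127.66ms=2/5b
7) 765.957ms=12/5b +127.66ms=2/5b
8) 893.617ms=14/5b +127.66ms=2/5b
9) 1021.277ms=16/5b +127.66ms=2/5b
10) 1148.936ms=18/5b +127.66ms=2/5b
11) 1276.596ms=4b +319.149ms=1b
12) 1595.745ms=5b +319.149ms=1b
13) 1914.894ms=6b +91.185ms=2/7b
14) 2006.079ms=44/7b +91.185ms=2/7b
15) 2097.264ms=46/7b +91.185ms=2/7b
16) 2188.45ms=48/7b +91.185ms=2/7b
17) 2279.635ms=50/7b +91.185ms=2/7b
18) 2370.821ms=52/7b +91.185ms=2/7b
19) 2462.006ms=54/7b +91.185ms=2/7b
Σ=8b of 8 (188bpm 2/4) — PASS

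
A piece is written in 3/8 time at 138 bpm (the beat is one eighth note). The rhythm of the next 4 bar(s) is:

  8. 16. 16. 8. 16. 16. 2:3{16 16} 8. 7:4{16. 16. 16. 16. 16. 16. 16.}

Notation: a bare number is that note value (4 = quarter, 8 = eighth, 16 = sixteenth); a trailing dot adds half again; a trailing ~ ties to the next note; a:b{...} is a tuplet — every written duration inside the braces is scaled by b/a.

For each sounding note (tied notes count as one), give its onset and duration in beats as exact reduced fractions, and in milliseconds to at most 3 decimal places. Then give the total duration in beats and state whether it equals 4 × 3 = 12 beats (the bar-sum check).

1) 0.0ms=0b +652.174ms=3/2b
2) 652.174ms=3/2b +326.087ms=3/4b
3) 978.261ms=9/4b +326.087ms=3/4b
4) 1304.348ms=3b +652.174ms=3/2b
5) 1956.522ms=9/2b +326.087ms=3/4b
6) 2282.609ms=21/4b +326.087ms=3/4b
7) 2608.696ms=6b +326.087ms=3/4b
8) 2934.783ms=27/4b +326.087ms=3/4b
9) 3260.87ms=15/2b +652.174ms=3/2b
10) 3913.043ms=9b +186.335ms=3/7b
11) 4099.379ms=66/7b +186.335ms=3/7b
12) 4285.714ms=69/7b +186.335ms=3/7b
13) 4472.05ms=72/7b +186.335ms=3/7b
14) 4658.385ms=75/7b +186.335ms=3/7b
15) 4844.72ms=78/7b +186.335ms=3/7b
16) 5031.056ms=81/7b +186.335ms=3/7b
Σ=12b of 12 (138bpm 3/8) — PASS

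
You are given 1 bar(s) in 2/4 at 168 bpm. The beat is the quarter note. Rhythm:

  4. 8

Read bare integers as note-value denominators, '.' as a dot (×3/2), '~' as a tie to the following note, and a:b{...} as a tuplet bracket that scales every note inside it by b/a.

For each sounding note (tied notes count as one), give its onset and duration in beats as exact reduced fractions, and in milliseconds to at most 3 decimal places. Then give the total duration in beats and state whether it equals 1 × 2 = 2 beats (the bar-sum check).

1) 0.0ms=0b +535.714ms=3/2b
2) 535.714ms=3/2b +178.571ms=1/2b
Σ=2b of 2 (168bpm 2/4) — PASS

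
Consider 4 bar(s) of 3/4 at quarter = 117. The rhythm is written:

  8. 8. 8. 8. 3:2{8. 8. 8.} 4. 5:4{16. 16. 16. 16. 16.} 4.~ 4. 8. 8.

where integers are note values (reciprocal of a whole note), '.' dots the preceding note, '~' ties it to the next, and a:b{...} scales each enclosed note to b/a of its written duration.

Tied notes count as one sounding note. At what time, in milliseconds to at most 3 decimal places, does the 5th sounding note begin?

note 5 onset = 3b = 1538.462ms

1. 0.0ms @ 0 + 384.615ms (3/4)
2. 384.615ms @ 3/4 + 384.615ms (3/4)
3. 769.231ms @ 3/2 + 384.615ms (3/4)
4. 1153.846ms @ 9/4 + 384.615ms (3/4)
5. 1538.462ms @ 3 + 256.41ms (1/2)
6. 1794.872ms @ 7/2 + 256.41ms (1/2)
7. 2051.282ms @ 4 + 256.41ms (1/2)
8. 2307.692ms @ 9/2 + 769.231ms (3/2)
9. 3076.923ms @ 6 + 153.846ms (3/10)
10. 3230.769ms @ 63/10 + 153.846ms (3/10)
11. 3384.615ms @ 33/5 + 153.846ms (3/10)
12. 3538.462ms @ 69/10 + 153.846ms (3/10)
13. 3692.308ms @ 36/5 + 153.846ms (3/10)
14. 3846.154ms @ 15/2 + 1538.462ms (3)
15. 5384.615ms @ 21/2 + 384.615ms (3/4)
16. 5769.231ms @ 45/4 + 384.615ms (3/4)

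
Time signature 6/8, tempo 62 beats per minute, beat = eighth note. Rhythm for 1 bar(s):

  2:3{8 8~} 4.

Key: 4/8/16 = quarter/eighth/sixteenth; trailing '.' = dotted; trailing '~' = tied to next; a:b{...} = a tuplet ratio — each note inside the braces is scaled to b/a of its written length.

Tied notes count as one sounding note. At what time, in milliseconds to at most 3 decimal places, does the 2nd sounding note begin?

note 2 onset = 3/2b = 1451.613ms

1. 0.0ms @ 0 + 1451.613ms (3/2)
2. 1451.613ms @ 3/2 + 4354.839ms (9/2)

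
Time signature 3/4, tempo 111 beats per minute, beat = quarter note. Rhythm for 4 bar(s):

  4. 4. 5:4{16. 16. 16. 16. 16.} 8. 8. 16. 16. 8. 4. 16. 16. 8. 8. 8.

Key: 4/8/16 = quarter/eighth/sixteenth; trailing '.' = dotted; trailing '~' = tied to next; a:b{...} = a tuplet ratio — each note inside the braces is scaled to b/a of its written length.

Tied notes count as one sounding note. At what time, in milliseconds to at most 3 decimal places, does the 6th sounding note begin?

1. 0.0ms @ 0 + 810.811ms (3/2)
2. 810.811ms @ 3/2 + 810.811ms (3/2)
3. 1621.622ms @ 3 + 162.162ms (3/10)
4. 1783.784ms @ 33/10 + 162.162ms (3/10)
5. 1945.946ms @ 18/5 + 162.162ms (3/10)
6. 2108.108ms @ 39/10 + 162.162ms (3/10)
7. 2270.27ms @ 21/5 + 162.162ms (3/10)
8. 2432.432ms @ 9/2 + 405.405ms (3/4)
9. 2837.838ms @ 21/4 + 405.405ms (3/4)
10. 3243.243ms @ 6 + 202.703ms (3/8)
11. 3445.946ms @ 51/8 + 202.703ms (3/8)
12. 3648.649ms @ 27/4 + 405.405ms (3/4)
13. 4054.054ms @ 15/2 + 810.811ms (3/2)
14. 4864.865ms @ 9 + 202.703ms (3/8)
15. 5067.568ms @ 75/8 + 202.703ms (3/8)
16. 5270.27ms @ 39/4 + 405.405ms (3/4)
17. 5675.676ms @ 21/2 + 405.405ms (3/4)
18. 6081.081ms @ 45/4 + 405.405ms (3/4)

note 6 onset = 39/10b = 2108.108ms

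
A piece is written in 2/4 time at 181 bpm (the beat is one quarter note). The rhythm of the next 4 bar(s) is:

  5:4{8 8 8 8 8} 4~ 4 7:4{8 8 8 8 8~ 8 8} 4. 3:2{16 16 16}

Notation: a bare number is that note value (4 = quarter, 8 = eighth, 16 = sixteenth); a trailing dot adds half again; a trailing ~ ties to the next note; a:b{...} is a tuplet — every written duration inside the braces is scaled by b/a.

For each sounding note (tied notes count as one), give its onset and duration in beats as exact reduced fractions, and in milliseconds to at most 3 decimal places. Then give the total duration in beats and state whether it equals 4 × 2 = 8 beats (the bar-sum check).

1) 0.0ms=0b +132.597ms=2/5b
2) 132.597ms=2/5b +132.597ms=2/5b
3) 265.193ms=4/5b +132.597ms=2/5b
4) 397.79ms=6/5b +132.597ms=2/5b
5) 530.387ms=8/5b +132.597ms=2/5b
6) 662.983ms=2b +662.983ms=2b
7) 1325.967ms=4b +94.712ms=2/7b
8) 1420.679ms=30/7b +94.712ms=2/7b
9) 1515.391ms=32/7b +94.712ms=2/7b
10) 1610.103ms=34/7b +94.712ms=2/7b
11) 1704.815ms=36/7b +189.424ms=4/7b
12) 1894.238ms=40/7b +94.712ms=2/7b
13) 1988.95ms=6b +497.238ms=3/2b
14) 2486.188ms=15/2b +55.249ms=1/6b
15) 2541.436ms=23/3b +55.249ms=1/6b
16) 2596.685ms=47/6b +55.249ms=1/6b
Σ=8b of 8 (181bpm 2/4) — PASS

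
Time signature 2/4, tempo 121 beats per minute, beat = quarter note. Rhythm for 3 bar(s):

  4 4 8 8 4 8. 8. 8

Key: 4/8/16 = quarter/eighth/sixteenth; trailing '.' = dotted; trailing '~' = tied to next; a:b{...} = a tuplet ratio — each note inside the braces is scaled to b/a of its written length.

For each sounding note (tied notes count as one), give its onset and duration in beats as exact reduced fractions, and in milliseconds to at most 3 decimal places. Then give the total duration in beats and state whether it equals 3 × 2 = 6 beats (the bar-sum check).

1) 0.0ms=0b +495.868ms=1b
2) 495.868ms=1b +495.868ms=1b
3) 991.736ms=2b +247.934ms=1/2b
4) 1239.669ms=5/2b +247.934ms=1/2b
5) 1487.603ms=3b +495.868ms=1b
6) 1983.471ms=4b +371.901ms=3/4b
7) 2355.372ms=19/4b +371.901ms=3/4b
8) 2727.273ms=11/2b +247.934ms=1/2b
Σ=6b of 6 (121bpm 2/4) — PASS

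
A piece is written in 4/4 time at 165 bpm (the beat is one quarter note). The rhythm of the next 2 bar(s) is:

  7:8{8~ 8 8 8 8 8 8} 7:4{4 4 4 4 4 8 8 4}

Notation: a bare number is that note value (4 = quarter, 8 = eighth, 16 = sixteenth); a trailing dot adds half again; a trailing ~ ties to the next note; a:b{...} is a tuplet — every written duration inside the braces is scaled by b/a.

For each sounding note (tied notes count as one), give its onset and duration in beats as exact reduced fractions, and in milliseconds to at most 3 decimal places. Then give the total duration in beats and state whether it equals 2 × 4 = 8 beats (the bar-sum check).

1) 0.0ms=0b +415.584ms=8/7b
2) 415.584ms=8/7b +207.792ms=4/7b
3) 623.377ms=12/7b +207.792ms=4/7b
4) 831.169ms=16/7b +207.792ms=4/7b
5) 1038.961ms=20/7b +207.792ms=4/7b
6) 1246.753ms=24/7b +207.792ms=4/7b
7) 1454.545ms=4b +207.792ms=4/7b
8) 1662.338ms=32/7b +207.792ms=4/7b
9) 1870.13ms=36/7b +207.792ms=4/7b
10) 2077.922ms=40/7b +207.792ms=4/7b
11) 2285.714ms=44/7b +207.792ms=4/7b
12) 2493.506ms=48/7b +103.896ms=2/7b
13) 2597.403ms=50/7b +103.896ms=2/7b
14) 2701.299ms=52/7b +207.792ms=4/7b
Σ=8b of 8 (165bpm 4/4) — PASS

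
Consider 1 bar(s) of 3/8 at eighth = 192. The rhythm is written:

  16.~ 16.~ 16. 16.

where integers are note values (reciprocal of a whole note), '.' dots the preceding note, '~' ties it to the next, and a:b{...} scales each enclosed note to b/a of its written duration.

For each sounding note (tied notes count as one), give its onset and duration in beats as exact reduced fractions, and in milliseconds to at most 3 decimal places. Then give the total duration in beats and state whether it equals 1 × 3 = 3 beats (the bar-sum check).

1) 0.0ms=0b +703.125ms=9/4b
2) 703.125ms=9/4b +234.375ms=3/4b
Σ=3b of 3 (192bpm 3/8) — PASS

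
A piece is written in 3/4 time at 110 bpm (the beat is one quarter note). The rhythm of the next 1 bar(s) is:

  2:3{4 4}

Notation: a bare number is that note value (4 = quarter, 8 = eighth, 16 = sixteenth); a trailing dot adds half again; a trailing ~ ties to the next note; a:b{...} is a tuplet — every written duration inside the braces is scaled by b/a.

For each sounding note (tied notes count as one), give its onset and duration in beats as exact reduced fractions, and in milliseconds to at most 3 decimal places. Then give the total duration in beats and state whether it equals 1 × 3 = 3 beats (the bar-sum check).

1) 0.0ms=0b +818.182ms=3/2b
2) 818.182ms=3/2b +818.182ms=3/2b
Σ=3b of 3 (110bpm 3/4) — PASS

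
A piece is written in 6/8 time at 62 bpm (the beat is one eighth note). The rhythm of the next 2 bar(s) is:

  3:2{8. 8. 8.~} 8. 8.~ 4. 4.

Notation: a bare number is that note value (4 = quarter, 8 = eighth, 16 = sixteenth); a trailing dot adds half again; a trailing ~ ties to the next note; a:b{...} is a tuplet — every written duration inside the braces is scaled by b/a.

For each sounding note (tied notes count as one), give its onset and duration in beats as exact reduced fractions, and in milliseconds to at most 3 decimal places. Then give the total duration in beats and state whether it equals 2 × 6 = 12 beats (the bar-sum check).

1) 0.0ms=0b +967.742ms=1b
2) 967.742ms=1b +967.742ms=1b
3) 1935.484ms=2b +2419.355ms=5/2b
4) 4354.839ms=9/2b +4354.839ms=9/2b
5) 8709.677ms=9b +2903.226ms=3b
Σ=12b of 12 (62bpm 6/8) — PASS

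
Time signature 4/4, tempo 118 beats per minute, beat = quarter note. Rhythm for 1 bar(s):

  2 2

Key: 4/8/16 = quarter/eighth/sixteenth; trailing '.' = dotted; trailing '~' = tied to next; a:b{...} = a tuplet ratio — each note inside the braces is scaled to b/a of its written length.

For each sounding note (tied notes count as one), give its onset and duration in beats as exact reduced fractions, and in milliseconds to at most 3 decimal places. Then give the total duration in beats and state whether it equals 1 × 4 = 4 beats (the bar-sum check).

1) 0.0ms=0b +1016.949ms=2b
2) 1016.949ms=2b +1016.949ms=2b
Σ=4b of 4 (118bpm 4/4) — PASS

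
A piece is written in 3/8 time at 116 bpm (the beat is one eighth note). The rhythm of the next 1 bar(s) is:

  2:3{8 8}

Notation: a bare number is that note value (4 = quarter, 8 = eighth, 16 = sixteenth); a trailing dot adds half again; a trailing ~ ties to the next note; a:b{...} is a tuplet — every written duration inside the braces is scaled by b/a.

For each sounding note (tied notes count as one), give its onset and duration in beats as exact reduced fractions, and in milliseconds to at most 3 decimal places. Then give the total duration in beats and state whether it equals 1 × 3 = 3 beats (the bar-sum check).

1) 0.0ms=0b +775.862ms=3/2b
2) 775.862ms=3/2b +775.862ms=3/2b
Σ=3b of 3 (116bpm 3/8) — PASS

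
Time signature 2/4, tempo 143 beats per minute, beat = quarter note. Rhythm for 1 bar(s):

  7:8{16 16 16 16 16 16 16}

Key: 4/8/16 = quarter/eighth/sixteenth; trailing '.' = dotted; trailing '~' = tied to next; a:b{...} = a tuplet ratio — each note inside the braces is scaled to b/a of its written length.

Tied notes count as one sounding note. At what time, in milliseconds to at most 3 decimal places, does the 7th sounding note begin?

note 7 onset = 12/7b = 719.281ms

1. 0.0ms @ 0 + 119.88ms (2/7)
2. 119.88ms @ 2/7 + 119.88ms (2/7)
3. 239.76ms @ 4/7 + 119.88ms (2/7)
4. 359.64ms @ 6/7 + 119.88ms (2/7)
5. 479.52ms @ 8/7 + 119.88ms (2/7)
6. 599.401ms @ 10/7 + 119.88ms (2/7)
7. 719.281ms @ 12/7 + 119.88ms (2/7)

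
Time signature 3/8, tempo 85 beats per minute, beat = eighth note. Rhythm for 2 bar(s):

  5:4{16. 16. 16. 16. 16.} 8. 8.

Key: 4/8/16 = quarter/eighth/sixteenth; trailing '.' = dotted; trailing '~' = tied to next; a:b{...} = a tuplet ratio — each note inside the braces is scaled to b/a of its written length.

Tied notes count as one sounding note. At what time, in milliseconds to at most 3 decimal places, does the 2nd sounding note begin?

note 2 onset = 3/5b = 423.529ms

1. 0.0ms @ 0 + 423.529ms (3/5)
2. 423.529ms @ 3/5 + 423.529ms (3/5)
3. 847.059ms @ 6/5 + 423.529ms (3/5)
4. 1270.588ms @ 9/5 + 423.529ms (3/5)
5. 1694.118ms @ 12/5 + 423.529ms (3/5)
6. 2117.647ms @ 3 + 1058.824ms (3/2)
7. 3176.471ms @ 9/2 + 1058.824ms (3/2)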